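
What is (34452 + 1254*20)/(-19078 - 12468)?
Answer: -29766/15773 ≈ -1.8871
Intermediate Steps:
(34452 + 1254*20)/(-19078 - 12468) = (34452 + 25080)/(-31546) = 59532*(-1/31546) = -29766/15773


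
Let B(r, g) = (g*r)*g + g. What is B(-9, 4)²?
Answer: 19600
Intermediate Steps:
B(r, g) = g + r*g² (B(r, g) = r*g² + g = g + r*g²)
B(-9, 4)² = (4*(1 + 4*(-9)))² = (4*(1 - 36))² = (4*(-35))² = (-140)² = 19600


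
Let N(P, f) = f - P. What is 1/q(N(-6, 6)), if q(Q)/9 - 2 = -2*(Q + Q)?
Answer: -1/414 ≈ -0.0024155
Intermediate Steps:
q(Q) = 18 - 36*Q (q(Q) = 18 + 9*(-2*(Q + Q)) = 18 + 9*(-4*Q) = 18 - 36*Q)
1/q(N(-6, 6)) = 1/(18 - 36*(6 - 1*(-6))) = 1/(18 - 36*(6 + 6)) = 1/(18 - 36*12) = 1/(18 - 432) = 1/(-414) = -1/414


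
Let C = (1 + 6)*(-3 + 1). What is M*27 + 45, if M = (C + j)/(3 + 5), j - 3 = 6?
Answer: 225/8 ≈ 28.125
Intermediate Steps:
j = 9 (j = 3 + 6 = 9)
C = -14 (C = 7*(-2) = -14)
M = -5/8 (M = (-14 + 9)/(3 + 5) = -5/8 ≈ -0.62500)
M*27 + 45 = -5/8*27 + 45 = -135/8 + 45 = 225/8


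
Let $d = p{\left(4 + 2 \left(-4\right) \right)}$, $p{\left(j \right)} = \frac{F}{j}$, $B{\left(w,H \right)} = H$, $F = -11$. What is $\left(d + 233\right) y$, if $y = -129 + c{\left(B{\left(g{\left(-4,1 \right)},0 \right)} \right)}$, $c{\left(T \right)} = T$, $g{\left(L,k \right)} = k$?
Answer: $- \frac{121647}{4} \approx -30412.0$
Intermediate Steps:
$p{\left(j \right)} = - \frac{11}{j}$
$d = \frac{11}{4}$ ($d = - \frac{11}{4 + 2 \left(-4\right)} = - \frac{11}{4 - 8} = - \frac{11}{-4} = \left(-11\right) \left(- \frac{1}{4}\right) = \frac{11}{4} \approx 2.75$)
$y = -129$ ($y = -129 + 0 = -129$)
$\left(d + 233\right) y = \left(\frac{11}{4} + 233\right) \left(-129\right) = \frac{943}{4} \left(-129\right) = - \frac{121647}{4}$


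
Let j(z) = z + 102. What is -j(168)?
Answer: -270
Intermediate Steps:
j(z) = 102 + z
-j(168) = -(102 + 168) = -1*270 = -270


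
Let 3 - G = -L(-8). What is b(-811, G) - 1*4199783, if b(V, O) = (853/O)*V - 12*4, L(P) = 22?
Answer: -105687558/25 ≈ -4.2275e+6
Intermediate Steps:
G = 25 (G = 3 - (-1)*22 = 3 - 1*(-22) = 3 + 22 = 25)
b(V, O) = -48 + 853*V/O (b(V, O) = 853*V/O - 1*48 = 853*V/O - 48 = -48 + 853*V/O)
b(-811, G) - 1*4199783 = (-48 + 853*(-811)/25) - 1*4199783 = (-48 + 853*(-811)*(1/25)) - 4199783 = (-48 - 691783/25) - 4199783 = -692983/25 - 4199783 = -105687558/25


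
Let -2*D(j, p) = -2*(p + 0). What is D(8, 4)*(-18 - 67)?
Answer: -340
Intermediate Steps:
D(j, p) = p (D(j, p) = -(-1)*(p + 0) = -(-1)*p = p)
D(8, 4)*(-18 - 67) = 4*(-18 - 67) = 4*(-85) = -340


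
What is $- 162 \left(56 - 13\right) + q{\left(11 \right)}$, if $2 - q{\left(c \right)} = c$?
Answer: $-6975$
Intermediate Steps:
$q{\left(c \right)} = 2 - c$
$- 162 \left(56 - 13\right) + q{\left(11 \right)} = - 162 \left(56 - 13\right) + \left(2 - 11\right) = \left(-162\right) 43 - 9 = -6966 - 9 = -6975$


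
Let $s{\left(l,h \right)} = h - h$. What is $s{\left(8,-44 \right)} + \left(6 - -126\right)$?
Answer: $132$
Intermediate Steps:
$s{\left(l,h \right)} = 0$
$s{\left(8,-44 \right)} + \left(6 - -126\right) = 0 + \left(6 - -126\right) = 0 + \left(6 + 126\right) = 0 + 132 = 132$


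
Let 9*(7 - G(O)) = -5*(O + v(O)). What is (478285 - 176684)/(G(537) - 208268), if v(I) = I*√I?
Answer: -564495734064/388806086119 - 809798685*√537/388806086119 ≈ -1.5001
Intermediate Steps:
v(I) = I^(3/2)
G(O) = 7 + 5*O/9 + 5*O^(3/2)/9 (G(O) = 7 - (-5)*(O + O^(3/2))/9 = 7 - (-5*O - 5*O^(3/2))/9 = 7 + (5*O/9 + 5*O^(3/2)/9) = 7 + 5*O/9 + 5*O^(3/2)/9)
(478285 - 176684)/(G(537) - 208268) = (478285 - 176684)/((7 + (5/9)*537 + 5*537^(3/2)/9) - 208268) = 301601/((7 + 895/3 + 5*(537*√537)/9) - 208268) = 301601/((7 + 895/3 + 895*√537/3) - 208268) = 301601/((916/3 + 895*√537/3) - 208268) = 301601/(-623888/3 + 895*√537/3)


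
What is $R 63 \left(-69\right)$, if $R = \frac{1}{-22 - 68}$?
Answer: $\frac{483}{10} \approx 48.3$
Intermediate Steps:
$R = - \frac{1}{90}$ ($R = \frac{1}{-90} = - \frac{1}{90} \approx -0.011111$)
$R 63 \left(-69\right) = \left(- \frac{1}{90}\right) 63 \left(-69\right) = \left(- \frac{7}{10}\right) \left(-69\right) = \frac{483}{10}$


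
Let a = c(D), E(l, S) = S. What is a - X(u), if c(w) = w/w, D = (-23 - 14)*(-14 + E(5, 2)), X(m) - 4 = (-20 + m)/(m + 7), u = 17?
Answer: -23/8 ≈ -2.8750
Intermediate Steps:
X(m) = 4 + (-20 + m)/(7 + m) (X(m) = 4 + (-20 + m)/(m + 7) = 4 + (-20 + m)/(7 + m))
D = 444 (D = (-23 - 14)*(-14 + 2) = -37*(-12) = 444)
c(w) = 1
a = 1
a - X(u) = 1 - (8 + 5*17)/(7 + 17) = 1 - (8 + 85)/24 = 1 - 93/24 = 1 - 1*31/8 = 1 - 31/8 = -23/8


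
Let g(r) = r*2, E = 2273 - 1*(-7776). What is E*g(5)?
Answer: 100490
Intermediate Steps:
E = 10049 (E = 2273 + 7776 = 10049)
g(r) = 2*r
E*g(5) = 10049*(2*5) = 10049*10 = 100490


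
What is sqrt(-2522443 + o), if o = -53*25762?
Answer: 3*I*sqrt(431981) ≈ 1971.8*I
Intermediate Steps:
o = -1365386
sqrt(-2522443 + o) = sqrt(-2522443 - 1365386) = sqrt(-3887829) = 3*I*sqrt(431981)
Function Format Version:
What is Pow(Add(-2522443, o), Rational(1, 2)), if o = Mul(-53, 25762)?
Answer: Mul(3, I, Pow(431981, Rational(1, 2))) ≈ Mul(1971.8, I)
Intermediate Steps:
o = -1365386
Pow(Add(-2522443, o), Rational(1, 2)) = Pow(Add(-2522443, -1365386), Rational(1, 2)) = Pow(-3887829, Rational(1, 2)) = Mul(3, I, Pow(431981, Rational(1, 2)))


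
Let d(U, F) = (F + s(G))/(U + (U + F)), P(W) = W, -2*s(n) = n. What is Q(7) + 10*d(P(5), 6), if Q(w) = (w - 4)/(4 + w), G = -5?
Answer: 983/176 ≈ 5.5852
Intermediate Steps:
s(n) = -n/2
d(U, F) = (5/2 + F)/(F + 2*U) (d(U, F) = (F - ½*(-5))/(U + (U + F)) = (F + 5/2)/(U + (F + U)) = (5/2 + F)/(F + 2*U))
Q(w) = (-4 + w)/(4 + w)
Q(7) + 10*d(P(5), 6) = (-4 + 7)/(4 + 7) + 10*((5/2 + 6)/(6 + 2*5)) = 3/11 + 10*((17/2)/(6 + 10)) = (1/11)*3 + 10*((17/2)/16) = 3/11 + 10*((1/16)*(17/2)) = 3/11 + 10*(17/32) = 3/11 + 85/16 = 983/176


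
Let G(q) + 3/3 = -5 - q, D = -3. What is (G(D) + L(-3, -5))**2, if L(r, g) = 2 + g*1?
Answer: 36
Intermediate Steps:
L(r, g) = 2 + g
G(q) = -6 - q (G(q) = -1 + (-5 - q) = -6 - q)
(G(D) + L(-3, -5))**2 = ((-6 - 1*(-3)) + (2 - 5))**2 = ((-6 + 3) - 3)**2 = (-3 - 3)**2 = (-6)**2 = 36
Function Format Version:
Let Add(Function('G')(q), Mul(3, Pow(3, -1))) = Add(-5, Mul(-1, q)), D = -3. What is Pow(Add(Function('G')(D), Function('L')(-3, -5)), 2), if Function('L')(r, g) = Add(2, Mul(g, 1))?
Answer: 36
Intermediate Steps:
Function('L')(r, g) = Add(2, g)
Function('G')(q) = Add(-6, Mul(-1, q)) (Function('G')(q) = Add(-1, Add(-5, Mul(-1, q))) = Add(-6, Mul(-1, q)))
Pow(Add(Function('G')(D), Function('L')(-3, -5)), 2) = Pow(Add(Add(-6, Mul(-1, -3)), Add(2, -5)), 2) = Pow(Add(Add(-6, 3), -3), 2) = Pow(Add(-3, -3), 2) = Pow(-6, 2) = 36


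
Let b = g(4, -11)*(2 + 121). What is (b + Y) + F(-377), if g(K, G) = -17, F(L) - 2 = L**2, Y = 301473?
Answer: 441513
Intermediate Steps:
F(L) = 2 + L**2
b = -2091 (b = -17*(2 + 121) = -17*123 = -2091)
(b + Y) + F(-377) = (-2091 + 301473) + (2 + (-377)**2) = 299382 + (2 + 142129) = 299382 + 142131 = 441513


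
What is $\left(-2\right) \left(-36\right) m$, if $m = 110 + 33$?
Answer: $10296$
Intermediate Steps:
$m = 143$
$\left(-2\right) \left(-36\right) m = \left(-2\right) \left(-36\right) 143 = 72 \cdot 143 = 10296$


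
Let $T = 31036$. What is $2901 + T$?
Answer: $33937$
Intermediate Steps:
$2901 + T = 2901 + 31036 = 33937$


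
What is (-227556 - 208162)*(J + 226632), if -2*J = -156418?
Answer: -132824710838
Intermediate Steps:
J = 78209 (J = -½*(-156418) = 78209)
(-227556 - 208162)*(J + 226632) = (-227556 - 208162)*(78209 + 226632) = -435718*304841 = -132824710838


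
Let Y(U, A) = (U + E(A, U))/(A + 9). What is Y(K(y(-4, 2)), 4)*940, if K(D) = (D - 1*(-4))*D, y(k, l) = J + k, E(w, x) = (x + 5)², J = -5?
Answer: 2392300/13 ≈ 1.8402e+5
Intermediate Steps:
E(w, x) = (5 + x)²
y(k, l) = -5 + k
K(D) = D*(4 + D) (K(D) = (D + 4)*D = (4 + D)*D = D*(4 + D))
Y(U, A) = (U + (5 + U)²)/(9 + A) (Y(U, A) = (U + (5 + U)²)/(A + 9) = (U + (5 + U)²)/(9 + A))
Y(K(y(-4, 2)), 4)*940 = (((-5 - 4)*(4 + (-5 - 4)) + (5 + (-5 - 4)*(4 + (-5 - 4)))²)/(9 + 4))*940 = ((-9*(4 - 9) + (5 - 9*(4 - 9))²)/13)*940 = ((-9*(-5) + (5 - 9*(-5))²)/13)*940 = ((45 + (5 + 45)²)/13)*940 = ((45 + 50²)/13)*940 = ((45 + 2500)/13)*940 = ((1/13)*2545)*940 = (2545/13)*940 = 2392300/13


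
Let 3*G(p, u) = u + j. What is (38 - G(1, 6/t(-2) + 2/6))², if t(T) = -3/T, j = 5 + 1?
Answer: 96721/81 ≈ 1194.1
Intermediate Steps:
j = 6
G(p, u) = 2 + u/3 (G(p, u) = (u + 6)/3 = (6 + u)/3 = 2 + u/3)
(38 - G(1, 6/t(-2) + 2/6))² = (38 - (2 + (6/((-3/(-2))) + 2/6)/3))² = (38 - (2 + (6/((-3*(-½))) + 2*(⅙))/3))² = (38 - (2 + (6/(3/2) + ⅓)/3))² = (38 - (2 + (6*(⅔) + ⅓)/3))² = (38 - (2 + (4 + ⅓)/3))² = (38 - (2 + (⅓)*(13/3)))² = (38 - (2 + 13/9))² = (38 - 1*31/9)² = (38 - 31/9)² = (311/9)² = 96721/81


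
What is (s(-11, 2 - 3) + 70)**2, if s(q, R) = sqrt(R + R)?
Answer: (70 + I*sqrt(2))**2 ≈ 4898.0 + 197.99*I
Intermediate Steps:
s(q, R) = sqrt(2)*sqrt(R) (s(q, R) = sqrt(2*R) = sqrt(2)*sqrt(R))
(s(-11, 2 - 3) + 70)**2 = (sqrt(2)*sqrt(2 - 3) + 70)**2 = (sqrt(2)*sqrt(-1) + 70)**2 = (sqrt(2)*I + 70)**2 = (I*sqrt(2) + 70)**2 = (70 + I*sqrt(2))**2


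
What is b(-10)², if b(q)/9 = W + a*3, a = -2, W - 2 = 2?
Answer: 324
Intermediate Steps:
W = 4 (W = 2 + 2 = 4)
b(q) = -18 (b(q) = 9*(4 - 2*3) = 9*(4 - 6) = 9*(-2) = -18)
b(-10)² = (-18)² = 324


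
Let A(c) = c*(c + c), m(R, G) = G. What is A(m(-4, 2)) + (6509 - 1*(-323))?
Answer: 6840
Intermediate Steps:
A(c) = 2*c**2 (A(c) = c*(2*c) = 2*c**2)
A(m(-4, 2)) + (6509 - 1*(-323)) = 2*2**2 + (6509 - 1*(-323)) = 2*4 + (6509 + 323) = 8 + 6832 = 6840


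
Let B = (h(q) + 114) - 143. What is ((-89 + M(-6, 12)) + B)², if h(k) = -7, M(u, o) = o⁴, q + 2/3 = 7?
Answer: 424813321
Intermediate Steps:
q = 19/3 (q = -⅔ + 7 = 19/3 ≈ 6.3333)
B = -36 (B = (-7 + 114) - 143 = 107 - 143 = -36)
((-89 + M(-6, 12)) + B)² = ((-89 + 12⁴) - 36)² = ((-89 + 20736) - 36)² = (20647 - 36)² = 20611² = 424813321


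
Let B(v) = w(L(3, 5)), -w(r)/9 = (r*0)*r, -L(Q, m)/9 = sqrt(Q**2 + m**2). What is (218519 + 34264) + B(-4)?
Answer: 252783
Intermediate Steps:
L(Q, m) = -9*sqrt(Q**2 + m**2)
w(r) = 0 (w(r) = -9*r*0*r = -0*r = -9*0 = 0)
B(v) = 0
(218519 + 34264) + B(-4) = (218519 + 34264) + 0 = 252783 + 0 = 252783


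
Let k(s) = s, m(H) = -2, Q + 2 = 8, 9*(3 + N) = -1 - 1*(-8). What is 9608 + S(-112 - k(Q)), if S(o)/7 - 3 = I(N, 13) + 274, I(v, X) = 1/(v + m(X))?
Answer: 438723/38 ≈ 11545.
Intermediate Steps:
N = -20/9 (N = -3 + (-1 - 1*(-8))/9 = -3 + (-1 + 8)/9 = -3 + (⅑)*7 = -3 + 7/9 = -20/9 ≈ -2.2222)
Q = 6 (Q = -2 + 8 = 6)
I(v, X) = 1/(-2 + v) (I(v, X) = 1/(v - 2) = 1/(-2 + v))
S(o) = 73619/38 (S(o) = 21 + 7*(1/(-2 - 20/9) + 274) = 21 + 7*(1/(-38/9) + 274) = 21 + 7*(-9/38 + 274) = 21 + 7*(10403/38) = 21 + 72821/38 = 73619/38)
9608 + S(-112 - k(Q)) = 9608 + 73619/38 = 438723/38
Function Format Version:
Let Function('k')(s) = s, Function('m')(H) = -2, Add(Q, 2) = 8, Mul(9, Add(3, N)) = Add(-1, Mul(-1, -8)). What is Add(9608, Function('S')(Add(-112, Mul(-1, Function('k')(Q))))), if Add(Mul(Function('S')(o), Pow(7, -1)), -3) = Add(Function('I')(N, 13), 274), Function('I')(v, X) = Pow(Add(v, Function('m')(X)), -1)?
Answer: Rational(438723, 38) ≈ 11545.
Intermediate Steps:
N = Rational(-20, 9) (N = Add(-3, Mul(Rational(1, 9), Add(-1, Mul(-1, -8)))) = Add(-3, Mul(Rational(1, 9), Add(-1, 8))) = Add(-3, Mul(Rational(1, 9), 7)) = Add(-3, Rational(7, 9)) = Rational(-20, 9) ≈ -2.2222)
Q = 6 (Q = Add(-2, 8) = 6)
Function('I')(v, X) = Pow(Add(-2, v), -1) (Function('I')(v, X) = Pow(Add(v, -2), -1) = Pow(Add(-2, v), -1))
Function('S')(o) = Rational(73619, 38) (Function('S')(o) = Add(21, Mul(7, Add(Pow(Add(-2, Rational(-20, 9)), -1), 274))) = Add(21, Mul(7, Add(Pow(Rational(-38, 9), -1), 274))) = Add(21, Mul(7, Add(Rational(-9, 38), 274))) = Add(21, Mul(7, Rational(10403, 38))) = Add(21, Rational(72821, 38)) = Rational(73619, 38))
Add(9608, Function('S')(Add(-112, Mul(-1, Function('k')(Q))))) = Add(9608, Rational(73619, 38)) = Rational(438723, 38)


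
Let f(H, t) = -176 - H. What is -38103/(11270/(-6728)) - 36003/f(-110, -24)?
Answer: 262504769/11270 ≈ 23292.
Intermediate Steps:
-38103/(11270/(-6728)) - 36003/f(-110, -24) = -38103/(11270/(-6728)) - 36003/(-176 - 1*(-110)) = -38103/(11270*(-1/6728)) - 36003/(-176 + 110) = -38103/(-5635/3364) - 36003/(-66) = -38103*(-3364/5635) - 36003*(-1/66) = 128178492/5635 + 1091/2 = 262504769/11270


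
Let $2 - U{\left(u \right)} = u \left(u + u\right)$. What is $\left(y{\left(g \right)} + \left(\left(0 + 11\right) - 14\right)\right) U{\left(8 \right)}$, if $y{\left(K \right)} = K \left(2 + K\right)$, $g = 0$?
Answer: $378$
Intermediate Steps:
$U{\left(u \right)} = 2 - 2 u^{2}$ ($U{\left(u \right)} = 2 - u \left(u + u\right) = 2 - u 2 u = 2 - 2 u^{2}$)
$\left(y{\left(g \right)} + \left(\left(0 + 11\right) - 14\right)\right) U{\left(8 \right)} = \left(0 \left(2 + 0\right) + \left(\left(0 + 11\right) - 14\right)\right) \left(2 - 2 \cdot 8^{2}\right) = \left(0 \cdot 2 + \left(11 - 14\right)\right) \left(2 - 128\right) = \left(0 - 3\right) \left(2 - 128\right) = \left(-3\right) \left(-126\right) = 378$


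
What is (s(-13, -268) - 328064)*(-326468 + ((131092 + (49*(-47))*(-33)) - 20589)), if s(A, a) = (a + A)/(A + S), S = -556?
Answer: 26127192183410/569 ≈ 4.5918e+10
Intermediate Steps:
s(A, a) = (A + a)/(-556 + A) (s(A, a) = (a + A)/(A - 556) = (A + a)/(-556 + A))
(s(-13, -268) - 328064)*(-326468 + ((131092 + (49*(-47))*(-33)) - 20589)) = ((-13 - 268)/(-556 - 13) - 328064)*(-326468 + ((131092 + (49*(-47))*(-33)) - 20589)) = (-281/(-569) - 328064)*(-326468 + ((131092 - 2303*(-33)) - 20589)) = (-1/569*(-281) - 328064)*(-326468 + ((131092 + 75999) - 20589)) = (281/569 - 328064)*(-326468 + (207091 - 20589)) = -186668135*(-326468 + 186502)/569 = -186668135/569*(-139966) = 26127192183410/569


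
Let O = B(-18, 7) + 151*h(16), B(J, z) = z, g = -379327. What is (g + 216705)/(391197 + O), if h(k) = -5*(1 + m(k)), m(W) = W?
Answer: -9566/22257 ≈ -0.42980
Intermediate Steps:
h(k) = -5 - 5*k (h(k) = -5*(1 + k) = -5 - 5*k)
O = -12828 (O = 7 + 151*(-5 - 5*16) = 7 + 151*(-5 - 80) = 7 + 151*(-85) = 7 - 12835 = -12828)
(g + 216705)/(391197 + O) = (-379327 + 216705)/(391197 - 12828) = -162622/378369 = -162622*1/378369 = -9566/22257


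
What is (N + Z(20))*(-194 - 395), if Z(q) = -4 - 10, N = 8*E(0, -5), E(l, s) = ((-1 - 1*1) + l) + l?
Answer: 17670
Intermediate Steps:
E(l, s) = -2 + 2*l (E(l, s) = ((-1 - 1) + l) + l = (-2 + l) + l = -2 + 2*l)
N = -16 (N = 8*(-2 + 2*0) = 8*(-2 + 0) = 8*(-2) = -16)
Z(q) = -14
(N + Z(20))*(-194 - 395) = (-16 - 14)*(-194 - 395) = -30*(-589) = 17670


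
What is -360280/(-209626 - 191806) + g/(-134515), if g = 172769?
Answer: -2611492626/6749828185 ≈ -0.38690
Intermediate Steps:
-360280/(-209626 - 191806) + g/(-134515) = -360280/(-209626 - 191806) + 172769/(-134515) = -360280/(-401432) + 172769*(-1/134515) = -360280*(-1/401432) - 172769/134515 = 45035/50179 - 172769/134515 = -2611492626/6749828185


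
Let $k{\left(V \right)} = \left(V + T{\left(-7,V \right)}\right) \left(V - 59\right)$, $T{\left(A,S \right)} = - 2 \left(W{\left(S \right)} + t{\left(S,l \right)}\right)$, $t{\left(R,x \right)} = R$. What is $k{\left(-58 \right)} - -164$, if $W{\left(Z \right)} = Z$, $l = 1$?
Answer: $-20194$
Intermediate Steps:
$T{\left(A,S \right)} = - 4 S$ ($T{\left(A,S \right)} = - 2 \left(S + S\right) = - 2 \cdot 2 S = - 4 S$)
$k{\left(V \right)} = - 3 V \left(-59 + V\right)$ ($k{\left(V \right)} = \left(V - 4 V\right) \left(V - 59\right) = - 3 V \left(-59 + V\right)$)
$k{\left(-58 \right)} - -164 = 3 \left(-58\right) \left(59 - -58\right) - -164 = 3 \left(-58\right) \left(59 + 58\right) + \left(-329 + 493\right) = 3 \left(-58\right) 117 + 164 = -20358 + 164 = -20194$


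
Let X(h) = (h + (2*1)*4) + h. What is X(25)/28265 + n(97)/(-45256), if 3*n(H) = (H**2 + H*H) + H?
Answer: -175585977/1279160840 ≈ -0.13727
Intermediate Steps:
n(H) = H/3 + 2*H**2/3 (n(H) = ((H**2 + H*H) + H)/3 = ((H**2 + H**2) + H)/3 = (2*H**2 + H)/3 = (H + 2*H**2)/3 = H/3 + 2*H**2/3)
X(h) = 8 + 2*h (X(h) = (h + 2*4) + h = (h + 8) + h = (8 + h) + h = 8 + 2*h)
X(25)/28265 + n(97)/(-45256) = (8 + 2*25)/28265 + ((1/3)*97*(1 + 2*97))/(-45256) = (8 + 50)*(1/28265) + ((1/3)*97*(1 + 194))*(-1/45256) = 58*(1/28265) + ((1/3)*97*195)*(-1/45256) = 58/28265 + 6305*(-1/45256) = 58/28265 - 6305/45256 = -175585977/1279160840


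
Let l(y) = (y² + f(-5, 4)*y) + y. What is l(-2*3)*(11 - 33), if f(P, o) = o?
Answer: -132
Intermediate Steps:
l(y) = y² + 5*y (l(y) = (y² + 4*y) + y = y² + 5*y)
l(-2*3)*(11 - 33) = ((-2*3)*(5 - 2*3))*(11 - 33) = -6*(5 - 6)*(-22) = -6*(-1)*(-22) = 6*(-22) = -132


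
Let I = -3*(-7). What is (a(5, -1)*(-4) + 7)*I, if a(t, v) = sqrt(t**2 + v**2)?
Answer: 147 - 84*sqrt(26) ≈ -281.32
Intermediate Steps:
I = 21
(a(5, -1)*(-4) + 7)*I = (sqrt(5**2 + (-1)**2)*(-4) + 7)*21 = (sqrt(25 + 1)*(-4) + 7)*21 = (sqrt(26)*(-4) + 7)*21 = (-4*sqrt(26) + 7)*21 = (7 - 4*sqrt(26))*21 = 147 - 84*sqrt(26)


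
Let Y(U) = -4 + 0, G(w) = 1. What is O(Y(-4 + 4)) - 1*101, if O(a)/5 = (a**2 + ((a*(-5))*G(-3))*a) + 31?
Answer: -266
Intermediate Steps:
Y(U) = -4
O(a) = 155 - 20*a**2 (O(a) = 5*((a**2 + ((a*(-5))*1)*a) + 31) = 5*((a**2 + (-5*a*1)*a) + 31) = 5*((a**2 + (-5*a)*a) + 31) = 5*((a**2 - 5*a**2) + 31) = 5*(-4*a**2 + 31) = 5*(31 - 4*a**2) = 155 - 20*a**2)
O(Y(-4 + 4)) - 1*101 = (155 - 20*(-4)**2) - 1*101 = (155 - 20*16) - 101 = (155 - 320) - 101 = -165 - 101 = -266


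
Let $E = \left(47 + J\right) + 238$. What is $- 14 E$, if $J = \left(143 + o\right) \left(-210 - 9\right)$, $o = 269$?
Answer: $1259202$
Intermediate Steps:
$J = -90228$ ($J = \left(143 + 269\right) \left(-210 - 9\right) = 412 \left(-219\right) = -90228$)
$E = -89943$ ($E = \left(47 - 90228\right) + 238 = -90181 + 238 = -89943$)
$- 14 E = \left(-14\right) \left(-89943\right) = 1259202$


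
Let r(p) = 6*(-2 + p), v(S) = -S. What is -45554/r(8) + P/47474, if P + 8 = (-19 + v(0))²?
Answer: -270327236/213633 ≈ -1265.4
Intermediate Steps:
r(p) = -12 + 6*p
P = 353 (P = -8 + (-19 - 1*0)² = -8 + (-19 + 0)² = -8 + (-19)² = -8 + 361 = 353)
-45554/r(8) + P/47474 = -45554/(-12 + 6*8) + 353/47474 = -45554/(-12 + 48) + 353*(1/47474) = -45554/36 + 353/47474 = -45554*1/36 + 353/47474 = -22777/18 + 353/47474 = -270327236/213633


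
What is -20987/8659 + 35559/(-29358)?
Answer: -14667329/4035094 ≈ -3.6349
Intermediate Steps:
-20987/8659 + 35559/(-29358) = -20987*1/8659 + 35559*(-1/29358) = -20987/8659 - 3951/3262 = -14667329/4035094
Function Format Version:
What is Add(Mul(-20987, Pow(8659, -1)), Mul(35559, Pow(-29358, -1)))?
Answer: Rational(-14667329, 4035094) ≈ -3.6349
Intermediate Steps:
Add(Mul(-20987, Pow(8659, -1)), Mul(35559, Pow(-29358, -1))) = Add(Mul(-20987, Rational(1, 8659)), Mul(35559, Rational(-1, 29358))) = Add(Rational(-20987, 8659), Rational(-3951, 3262)) = Rational(-14667329, 4035094)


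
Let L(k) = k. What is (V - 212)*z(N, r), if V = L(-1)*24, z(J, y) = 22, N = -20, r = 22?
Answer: -5192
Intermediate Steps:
V = -24 (V = -1*24 = -24)
(V - 212)*z(N, r) = (-24 - 212)*22 = -236*22 = -5192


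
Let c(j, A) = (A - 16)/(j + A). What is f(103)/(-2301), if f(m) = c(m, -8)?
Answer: 8/72865 ≈ 0.00010979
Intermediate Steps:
c(j, A) = (-16 + A)/(A + j)
f(m) = -24/(-8 + m) (f(m) = (-16 - 8)/(-8 + m) = -24/(-8 + m))
f(103)/(-2301) = -24/(-8 + 103)/(-2301) = -24/95*(-1/2301) = 8/72865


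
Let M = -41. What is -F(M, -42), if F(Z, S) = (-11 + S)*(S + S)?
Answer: -4452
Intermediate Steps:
F(Z, S) = 2*S*(-11 + S) (F(Z, S) = (-11 + S)*(2*S) = 2*S*(-11 + S))
-F(M, -42) = -2*(-42)*(-11 - 42) = -2*(-42)*(-53) = -1*4452 = -4452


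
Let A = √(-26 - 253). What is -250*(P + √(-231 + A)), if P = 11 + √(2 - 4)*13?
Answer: -2750 - 250*√(-231 + 3*I*√31) - 3250*I*√2 ≈ -2887.3 - 8398.3*I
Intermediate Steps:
A = 3*I*√31 (A = √(-279) = 3*I*√31 ≈ 16.703*I)
P = 11 + 13*I*√2 (P = 11 + √(-2)*13 = 11 + (I*√2)*13 = 11 + 13*I*√2 ≈ 11.0 + 18.385*I)
-250*(P + √(-231 + A)) = -250*((11 + 13*I*√2) + √(-231 + 3*I*√31)) = -250*(11 + √(-231 + 3*I*√31) + 13*I*√2) = -2750 - 250*√(-231 + 3*I*√31) - 3250*I*√2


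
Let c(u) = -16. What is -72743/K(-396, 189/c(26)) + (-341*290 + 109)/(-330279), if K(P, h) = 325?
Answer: -7997793824/35780225 ≈ -223.53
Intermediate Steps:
-72743/K(-396, 189/c(26)) + (-341*290 + 109)/(-330279) = -72743/325 + (-341*290 + 109)/(-330279) = -72743*1/325 + (-98890 + 109)*(-1/330279) = -72743/325 - 98781*(-1/330279) = -72743/325 + 32927/110093 = -7997793824/35780225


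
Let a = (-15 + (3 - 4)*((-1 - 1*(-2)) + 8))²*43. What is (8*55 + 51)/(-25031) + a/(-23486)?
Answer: -315749717/293939033 ≈ -1.0742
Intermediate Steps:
a = 24768 (a = (-15 - ((-1 + 2) + 8))²*43 = (-15 - (1 + 8))²*43 = (-15 - 1*9)²*43 = (-15 - 9)²*43 = (-24)²*43 = 576*43 = 24768)
(8*55 + 51)/(-25031) + a/(-23486) = (8*55 + 51)/(-25031) + 24768/(-23486) = (440 + 51)*(-1/25031) + 24768*(-1/23486) = 491*(-1/25031) - 12384/11743 = -491/25031 - 12384/11743 = -315749717/293939033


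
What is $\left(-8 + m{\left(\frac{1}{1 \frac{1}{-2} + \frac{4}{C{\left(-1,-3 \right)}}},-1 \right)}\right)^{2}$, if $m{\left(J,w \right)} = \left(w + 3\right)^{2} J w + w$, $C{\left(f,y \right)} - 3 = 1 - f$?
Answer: $\frac{4489}{9} \approx 498.78$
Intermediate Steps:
$C{\left(f,y \right)} = 4 - f$ ($C{\left(f,y \right)} = 3 - \left(-1 + f\right) = 4 - f$)
$m{\left(J,w \right)} = w + J w \left(3 + w\right)^{2}$ ($m{\left(J,w \right)} = \left(3 + w\right)^{2} J w + w = J \left(3 + w\right)^{2} w + w = J w \left(3 + w\right)^{2} + w = w + J w \left(3 + w\right)^{2}$)
$\left(-8 + m{\left(\frac{1}{1 \frac{1}{-2} + \frac{4}{C{\left(-1,-3 \right)}}},-1 \right)}\right)^{2} = \left(-8 - \left(1 + \frac{\left(3 - 1\right)^{2}}{1 \frac{1}{-2} + \frac{4}{4 - -1}}\right)\right)^{2} = \left(-8 - \left(1 + \frac{2^{2}}{1 \left(- \frac{1}{2}\right) + \frac{4}{4 + 1}}\right)\right)^{2} = \left(-8 - \left(1 + \frac{1}{- \frac{1}{2} + \frac{4}{5}} \cdot 4\right)\right)^{2} = \left(-8 - \left(1 + \frac{1}{\frac{3}{10}} \cdot 4\right)\right)^{2} = \left(-8 - \left(1 + \frac{10}{3} \cdot 4\right)\right)^{2} = \left(-8 - \left(1 + \frac{40}{3}\right)\right)^{2} = \left(-8 - \frac{43}{3}\right)^{2} = \left(- \frac{67}{3}\right)^{2} = \frac{4489}{9}$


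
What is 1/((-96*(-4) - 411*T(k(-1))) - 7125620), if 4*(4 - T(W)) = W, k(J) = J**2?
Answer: -4/28507109 ≈ -1.4032e-7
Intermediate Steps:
T(W) = 4 - W/4
1/((-96*(-4) - 411*T(k(-1))) - 7125620) = 1/((-96*(-4) - 411*(4 - 1/4*(-1)**2)) - 7125620) = 1/((384 - 411*(4 - 1/4*1)) - 7125620) = 1/((384 - 411*(4 - 1/4)) - 7125620) = 1/((384 - 411*15/4) - 7125620) = 1/((384 - 6165/4) - 7125620) = 1/(-4629/4 - 7125620) = 1/(-28507109/4) = -4/28507109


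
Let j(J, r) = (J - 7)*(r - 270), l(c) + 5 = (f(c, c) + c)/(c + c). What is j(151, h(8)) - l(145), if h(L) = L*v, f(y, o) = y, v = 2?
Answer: -36572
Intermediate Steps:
l(c) = -4 (l(c) = -5 + (c + c)/(c + c) = -5 + (2*c)/((2*c)) = -5 + (2*c)*(1/(2*c)) = -5 + 1 = -4)
h(L) = 2*L (h(L) = L*2 = 2*L)
j(J, r) = (-270 + r)*(-7 + J) (j(J, r) = (-7 + J)*(-270 + r) = (-270 + r)*(-7 + J))
j(151, h(8)) - l(145) = (1890 - 270*151 - 14*8 + 151*(2*8)) - 1*(-4) = (1890 - 40770 - 7*16 + 151*16) + 4 = (1890 - 40770 - 112 + 2416) + 4 = -36576 + 4 = -36572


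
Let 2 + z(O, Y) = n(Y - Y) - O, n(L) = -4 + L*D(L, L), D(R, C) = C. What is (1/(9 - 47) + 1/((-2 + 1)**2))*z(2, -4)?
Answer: -148/19 ≈ -7.7895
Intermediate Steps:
n(L) = -4 + L**2 (n(L) = -4 + L*L = -4 + L**2)
z(O, Y) = -6 - O (z(O, Y) = -2 + ((-4 + (Y - Y)**2) - O) = -2 + ((-4 + 0**2) - O) = -2 + ((-4 + 0) - O) = -2 + (-4 - O) = -6 - O)
(1/(9 - 47) + 1/((-2 + 1)**2))*z(2, -4) = (1/(9 - 47) + 1/((-2 + 1)**2))*(-6 - 1*2) = (1/(-38) + 1/((-1)**2))*(-6 - 2) = (-1/38 + 1/1)*(-8) = (-1/38 + 1)*(-8) = (37/38)*(-8) = -148/19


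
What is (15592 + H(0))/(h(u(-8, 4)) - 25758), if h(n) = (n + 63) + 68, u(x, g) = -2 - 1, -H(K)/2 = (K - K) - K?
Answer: -7796/12815 ≈ -0.60835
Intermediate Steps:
H(K) = 2*K (H(K) = -2*((K - K) - K) = -2*(0 - K) = -(-2)*K = 2*K)
u(x, g) = -3
h(n) = 131 + n (h(n) = (63 + n) + 68 = 131 + n)
(15592 + H(0))/(h(u(-8, 4)) - 25758) = (15592 + 2*0)/((131 - 3) - 25758) = (15592 + 0)/(128 - 25758) = 15592/(-25630) = 15592*(-1/25630) = -7796/12815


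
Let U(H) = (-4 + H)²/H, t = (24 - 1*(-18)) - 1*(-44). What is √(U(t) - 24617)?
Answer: 3*I*√5041363/43 ≈ 156.65*I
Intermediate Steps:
t = 86 (t = (24 + 18) + 44 = 42 + 44 = 86)
U(H) = (-4 + H)²/H
√(U(t) - 24617) = √((-4 + 86)²/86 - 24617) = √((1/86)*82² - 24617) = √((1/86)*6724 - 24617) = √(3362/43 - 24617) = √(-1055169/43) = 3*I*√5041363/43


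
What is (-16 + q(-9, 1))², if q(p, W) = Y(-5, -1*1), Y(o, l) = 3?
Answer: 169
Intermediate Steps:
q(p, W) = 3
(-16 + q(-9, 1))² = (-16 + 3)² = (-13)² = 169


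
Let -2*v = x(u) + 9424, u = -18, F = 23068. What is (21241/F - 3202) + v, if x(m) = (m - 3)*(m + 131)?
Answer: -155168729/23068 ≈ -6726.6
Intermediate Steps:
x(m) = (-3 + m)*(131 + m)
v = -7051/2 (v = -((-393 + (-18)**2 + 128*(-18)) + 9424)/2 = -((-393 + 324 - 2304) + 9424)/2 = -(-2373 + 9424)/2 = -1/2*7051 = -7051/2 ≈ -3525.5)
(21241/F - 3202) + v = (21241/23068 - 3202) - 7051/2 = -73842495/23068 - 7051/2 = -155168729/23068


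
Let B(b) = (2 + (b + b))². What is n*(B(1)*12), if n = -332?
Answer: -63744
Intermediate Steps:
B(b) = (2 + 2*b)²
n*(B(1)*12) = -332*4*(1 + 1)²*12 = -332*4*2²*12 = -332*4*4*12 = -5312*12 = -332*192 = -63744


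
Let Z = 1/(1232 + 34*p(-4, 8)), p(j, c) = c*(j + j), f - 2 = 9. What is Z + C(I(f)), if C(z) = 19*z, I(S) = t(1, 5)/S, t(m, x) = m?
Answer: 17925/10384 ≈ 1.7262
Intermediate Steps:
f = 11 (f = 2 + 9 = 11)
p(j, c) = 2*c*j (p(j, c) = c*(2*j) = 2*c*j)
I(S) = 1/S
Z = -1/944 (Z = 1/(1232 + 34*(2*8*(-4))) = 1/(1232 + 34*(-64)) = 1/(1232 - 2176) = 1/(-944) = -1/944 ≈ -0.0010593)
Z + C(I(f)) = -1/944 + 19/11 = 17925/10384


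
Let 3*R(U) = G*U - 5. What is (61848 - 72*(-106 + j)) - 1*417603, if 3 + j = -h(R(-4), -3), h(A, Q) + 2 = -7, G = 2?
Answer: -348555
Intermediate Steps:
R(U) = -5/3 + 2*U/3 (R(U) = (2*U - 5)/3 = (-5 + 2*U)/3 = -5/3 + 2*U/3)
h(A, Q) = -9 (h(A, Q) = -2 - 7 = -9)
j = 6 (j = -3 - 1*(-9) = -3 + 9 = 6)
(61848 - 72*(-106 + j)) - 1*417603 = (61848 - 72*(-106 + 6)) - 1*417603 = (61848 - 72*(-100)) - 417603 = (61848 + 7200) - 417603 = 69048 - 417603 = -348555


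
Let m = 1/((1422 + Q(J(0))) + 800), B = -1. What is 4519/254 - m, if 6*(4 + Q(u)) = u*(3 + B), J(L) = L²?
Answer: 2505722/140843 ≈ 17.791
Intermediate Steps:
Q(u) = -4 + u/3 (Q(u) = -4 + (u*(3 - 1))/6 = -4 + (u*2)/6 = -4 + (2*u)/6 = -4 + u/3)
m = 1/2218 (m = 1/((1422 + (-4 + (⅓)*0²)) + 800) = 1/((1422 + (-4 + (⅓)*0)) + 800) = 1/((1422 + (-4 + 0)) + 800) = 1/((1422 - 4) + 800) = 1/(1418 + 800) = 1/2218 ≈ 0.00045086)
4519/254 - m = 4519/254 - 1*1/2218 = 4519*(1/254) - 1/2218 = 4519/254 - 1/2218 = 2505722/140843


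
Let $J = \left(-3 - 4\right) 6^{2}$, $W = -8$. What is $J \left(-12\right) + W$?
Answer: $3016$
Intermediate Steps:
$J = -252$ ($J = \left(-7\right) 36 = -252$)
$J \left(-12\right) + W = \left(-252\right) \left(-12\right) - 8 = 3024 - 8 = 3016$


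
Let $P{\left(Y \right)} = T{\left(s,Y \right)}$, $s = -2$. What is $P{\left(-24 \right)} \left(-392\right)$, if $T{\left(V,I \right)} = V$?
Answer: $784$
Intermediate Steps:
$P{\left(Y \right)} = -2$
$P{\left(-24 \right)} \left(-392\right) = \left(-2\right) \left(-392\right) = 784$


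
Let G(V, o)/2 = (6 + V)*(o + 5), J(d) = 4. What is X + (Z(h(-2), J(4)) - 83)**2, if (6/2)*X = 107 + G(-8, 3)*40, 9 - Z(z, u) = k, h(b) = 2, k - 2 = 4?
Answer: 6009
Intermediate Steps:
G(V, o) = 2*(5 + o)*(6 + V) (G(V, o) = 2*((6 + V)*(o + 5)) = 2*((6 + V)*(5 + o)) = 2*((5 + o)*(6 + V)) = 2*(5 + o)*(6 + V))
k = 6 (k = 2 + 4 = 6)
Z(z, u) = 3 (Z(z, u) = 9 - 1*6 = 9 - 6 = 3)
X = -391 (X = (107 + (60 + 10*(-8) + 12*3 + 2*(-8)*3)*40)/3 = (107 + (60 - 80 + 36 - 48)*40)/3 = (107 - 32*40)/3 = (107 - 1280)/3 = (1/3)*(-1173) = -391)
X + (Z(h(-2), J(4)) - 83)**2 = -391 + (3 - 83)**2 = -391 + (-80)**2 = -391 + 6400 = 6009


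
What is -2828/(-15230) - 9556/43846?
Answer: -5385348/166943645 ≈ -0.032258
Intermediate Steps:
-2828/(-15230) - 9556/43846 = -2828*(-1/15230) - 9556*1/43846 = 1414/7615 - 4778/21923 = -5385348/166943645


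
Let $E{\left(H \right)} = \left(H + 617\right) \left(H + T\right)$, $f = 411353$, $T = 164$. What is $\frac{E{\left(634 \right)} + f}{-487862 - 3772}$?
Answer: $- \frac{1409651}{491634} \approx -2.8673$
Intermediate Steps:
$E{\left(H \right)} = \left(164 + H\right) \left(617 + H\right)$ ($E{\left(H \right)} = \left(H + 617\right) \left(H + 164\right) = \left(617 + H\right) \left(164 + H\right) = \left(164 + H\right) \left(617 + H\right)$)
$\frac{E{\left(634 \right)} + f}{-487862 - 3772} = \frac{\left(101188 + 634^{2} + 781 \cdot 634\right) + 411353}{-487862 - 3772} = \frac{\left(101188 + 401956 + 495154\right) + 411353}{-491634} = \left(998298 + 411353\right) \left(- \frac{1}{491634}\right) = 1409651 \left(- \frac{1}{491634}\right) = - \frac{1409651}{491634}$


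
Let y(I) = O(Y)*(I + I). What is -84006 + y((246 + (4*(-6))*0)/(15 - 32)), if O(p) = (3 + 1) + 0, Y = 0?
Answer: -1430070/17 ≈ -84122.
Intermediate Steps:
O(p) = 4 (O(p) = 4 + 0 = 4)
y(I) = 8*I (y(I) = 4*(I + I) = 4*(2*I) = 8*I)
-84006 + y((246 + (4*(-6))*0)/(15 - 32)) = -84006 + 8*((246 + (4*(-6))*0)/(15 - 32)) = -84006 + 8*((246 - 24*0)/(-17)) = -84006 + 8*((246 + 0)*(-1/17)) = -84006 + 8*(246*(-1/17)) = -84006 + 8*(-246/17) = -84006 - 1968/17 = -1430070/17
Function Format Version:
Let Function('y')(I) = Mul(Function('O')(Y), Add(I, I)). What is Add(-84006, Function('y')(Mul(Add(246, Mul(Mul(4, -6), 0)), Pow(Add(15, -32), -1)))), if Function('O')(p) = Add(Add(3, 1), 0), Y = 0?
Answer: Rational(-1430070, 17) ≈ -84122.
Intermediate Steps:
Function('O')(p) = 4 (Function('O')(p) = Add(4, 0) = 4)
Function('y')(I) = Mul(8, I) (Function('y')(I) = Mul(4, Add(I, I)) = Mul(4, Mul(2, I)) = Mul(8, I))
Add(-84006, Function('y')(Mul(Add(246, Mul(Mul(4, -6), 0)), Pow(Add(15, -32), -1)))) = Add(-84006, Mul(8, Mul(Add(246, Mul(Mul(4, -6), 0)), Pow(Add(15, -32), -1)))) = Add(-84006, Mul(8, Mul(Add(246, Mul(-24, 0)), Pow(-17, -1)))) = Add(-84006, Mul(8, Mul(Add(246, 0), Rational(-1, 17)))) = Add(-84006, Mul(8, Mul(246, Rational(-1, 17)))) = Add(-84006, Mul(8, Rational(-246, 17))) = Add(-84006, Rational(-1968, 17)) = Rational(-1430070, 17)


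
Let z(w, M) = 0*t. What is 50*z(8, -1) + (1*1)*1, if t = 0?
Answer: 1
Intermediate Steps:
z(w, M) = 0 (z(w, M) = 0*0 = 0)
50*z(8, -1) + (1*1)*1 = 50*0 + (1*1)*1 = 0 + 1*1 = 0 + 1 = 1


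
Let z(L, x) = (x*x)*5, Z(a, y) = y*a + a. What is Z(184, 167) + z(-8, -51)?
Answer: 43917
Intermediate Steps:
Z(a, y) = a + a*y (Z(a, y) = a*y + a = a + a*y)
z(L, x) = 5*x**2 (z(L, x) = x**2*5 = 5*x**2)
Z(184, 167) + z(-8, -51) = 184*(1 + 167) + 5*(-51)**2 = 184*168 + 5*2601 = 30912 + 13005 = 43917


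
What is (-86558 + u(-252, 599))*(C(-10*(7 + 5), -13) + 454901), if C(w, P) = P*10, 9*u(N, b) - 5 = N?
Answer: -354388942399/9 ≈ -3.9377e+10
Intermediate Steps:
u(N, b) = 5/9 + N/9
C(w, P) = 10*P
(-86558 + u(-252, 599))*(C(-10*(7 + 5), -13) + 454901) = (-86558 + (5/9 + (⅑)*(-252)))*(10*(-13) + 454901) = (-86558 + (5/9 - 28))*(-130 + 454901) = (-86558 - 247/9)*454771 = -779269/9*454771 = -354388942399/9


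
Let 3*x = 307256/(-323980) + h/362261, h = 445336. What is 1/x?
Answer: 29341329695/2747757622 ≈ 10.678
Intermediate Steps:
x = 2747757622/29341329695 (x = (307256/(-323980) + 445336/362261)/3 = (307256*(-1/323980) + 445336*(1/362261))/3 = (-76814/80995 + 445336/362261)/3 = (⅓)*(8243272866/29341329695) = 2747757622/29341329695 ≈ 0.093648)
1/x = 1/(2747757622/29341329695) = 29341329695/2747757622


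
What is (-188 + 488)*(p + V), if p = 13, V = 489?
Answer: 150600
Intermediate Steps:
(-188 + 488)*(p + V) = (-188 + 488)*(13 + 489) = 300*502 = 150600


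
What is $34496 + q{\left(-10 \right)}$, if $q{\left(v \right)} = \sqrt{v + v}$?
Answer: $34496 + 2 i \sqrt{5} \approx 34496.0 + 4.4721 i$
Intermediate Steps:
$q{\left(v \right)} = \sqrt{2} \sqrt{v}$ ($q{\left(v \right)} = \sqrt{2 v} = \sqrt{2} \sqrt{v}$)
$34496 + q{\left(-10 \right)} = 34496 + \sqrt{2} \sqrt{-10} = 34496 + \sqrt{2} i \sqrt{10} = 34496 + 2 i \sqrt{5}$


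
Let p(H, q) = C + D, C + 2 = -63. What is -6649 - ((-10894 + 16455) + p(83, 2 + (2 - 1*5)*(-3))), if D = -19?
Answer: -12126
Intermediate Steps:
C = -65 (C = -2 - 63 = -65)
p(H, q) = -84 (p(H, q) = -65 - 19 = -84)
-6649 - ((-10894 + 16455) + p(83, 2 + (2 - 1*5)*(-3))) = -6649 - ((-10894 + 16455) - 84) = -6649 - (5561 - 84) = -6649 - 1*5477 = -6649 - 5477 = -12126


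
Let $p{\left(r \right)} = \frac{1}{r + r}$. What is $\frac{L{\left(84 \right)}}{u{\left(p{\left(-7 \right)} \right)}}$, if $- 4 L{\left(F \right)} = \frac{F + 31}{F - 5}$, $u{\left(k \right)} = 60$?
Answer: $- \frac{23}{3792} \approx -0.0060654$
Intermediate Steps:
$p{\left(r \right)} = \frac{1}{2 r}$
$L{\left(F \right)} = - \frac{31 + F}{4 \left(-5 + F\right)}$ ($L{\left(F \right)} = - \frac{\left(F + 31\right) \frac{1}{F - 5}}{4} = - \frac{\left(31 + F\right) \frac{1}{-5 + F}}{4} = - \frac{\frac{1}{-5 + F} \left(31 + F\right)}{4} = - \frac{31 + F}{4 \left(-5 + F\right)}$)
$\frac{L{\left(84 \right)}}{u{\left(p{\left(-7 \right)} \right)}} = \frac{\frac{1}{4} \frac{1}{-5 + 84} \left(-31 - 84\right)}{60} = \frac{-31 - 84}{4 \cdot 79} \cdot \frac{1}{60} = \frac{1}{4} \cdot \frac{1}{79} \left(-115\right) \frac{1}{60} = \left(- \frac{115}{316}\right) \frac{1}{60} = - \frac{23}{3792}$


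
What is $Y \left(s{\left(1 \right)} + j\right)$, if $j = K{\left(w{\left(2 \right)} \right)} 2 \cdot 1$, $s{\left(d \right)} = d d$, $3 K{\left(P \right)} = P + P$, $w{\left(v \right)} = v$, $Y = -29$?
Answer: $- \frac{319}{3} \approx -106.33$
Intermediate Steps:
$K{\left(P \right)} = \frac{2 P}{3}$ ($K{\left(P \right)} = \frac{P + P}{3} = \frac{2 P}{3}$)
$s{\left(d \right)} = d^{2}$
$j = \frac{8}{3}$ ($j = \frac{2}{3} \cdot 2 \cdot 2 \cdot 1 = \frac{4}{3} \cdot 2 \cdot 1 = \frac{8}{3} \cdot 1 = \frac{8}{3} \approx 2.6667$)
$Y \left(s{\left(1 \right)} + j\right) = - 29 \left(1^{2} + \frac{8}{3}\right) = - 29 \left(1 + \frac{8}{3}\right) = \left(-29\right) \frac{11}{3} = - \frac{319}{3}$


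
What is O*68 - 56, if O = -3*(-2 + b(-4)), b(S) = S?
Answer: 1168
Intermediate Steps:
O = 18 (O = -3*(-2 - 4) = -3*(-6) = 18)
O*68 - 56 = 18*68 - 56 = 1224 - 56 = 1168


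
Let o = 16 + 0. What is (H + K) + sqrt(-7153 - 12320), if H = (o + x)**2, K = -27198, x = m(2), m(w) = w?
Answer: -26874 + I*sqrt(19473) ≈ -26874.0 + 139.55*I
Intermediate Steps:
x = 2
o = 16
H = 324 (H = (16 + 2)**2 = 18**2 = 324)
(H + K) + sqrt(-7153 - 12320) = (324 - 27198) + sqrt(-7153 - 12320) = -26874 + sqrt(-19473) = -26874 + I*sqrt(19473)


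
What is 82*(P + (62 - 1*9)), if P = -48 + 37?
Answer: 3444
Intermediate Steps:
P = -11
82*(P + (62 - 1*9)) = 82*(-11 + (62 - 1*9)) = 82*(-11 + (62 - 9)) = 82*(-11 + 53) = 82*42 = 3444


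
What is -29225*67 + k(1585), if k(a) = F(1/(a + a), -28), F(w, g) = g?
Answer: -1958103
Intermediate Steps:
k(a) = -28
-29225*67 + k(1585) = -29225*67 - 28 = -1958075 - 28 = -1958103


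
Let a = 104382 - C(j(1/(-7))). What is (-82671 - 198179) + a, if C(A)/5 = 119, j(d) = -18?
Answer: -177063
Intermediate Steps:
C(A) = 595 (C(A) = 5*119 = 595)
a = 103787 (a = 104382 - 1*595 = 104382 - 595 = 103787)
(-82671 - 198179) + a = (-82671 - 198179) + 103787 = -280850 + 103787 = -177063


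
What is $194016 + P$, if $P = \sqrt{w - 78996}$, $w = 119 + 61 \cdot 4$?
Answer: $194016 + 3 i \sqrt{8737} \approx 1.9402 \cdot 10^{5} + 280.42 i$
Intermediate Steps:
$w = 363$ ($w = 119 + 244 = 363$)
$P = 3 i \sqrt{8737}$ ($P = \sqrt{363 - 78996} = \sqrt{-78633} = 3 i \sqrt{8737} \approx 280.42 i$)
$194016 + P = 194016 + 3 i \sqrt{8737}$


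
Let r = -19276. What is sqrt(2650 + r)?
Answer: I*sqrt(16626) ≈ 128.94*I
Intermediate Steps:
sqrt(2650 + r) = sqrt(2650 - 19276) = sqrt(-16626) = I*sqrt(16626)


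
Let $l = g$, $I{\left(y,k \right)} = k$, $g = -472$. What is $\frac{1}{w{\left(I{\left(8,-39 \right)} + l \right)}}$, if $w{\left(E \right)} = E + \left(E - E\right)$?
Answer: $- \frac{1}{511} \approx -0.0019569$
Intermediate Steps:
$l = -472$
$w{\left(E \right)} = E$ ($w{\left(E \right)} = E + 0 = E$)
$\frac{1}{w{\left(I{\left(8,-39 \right)} + l \right)}} = \frac{1}{-39 - 472} = \frac{1}{-511} = - \frac{1}{511}$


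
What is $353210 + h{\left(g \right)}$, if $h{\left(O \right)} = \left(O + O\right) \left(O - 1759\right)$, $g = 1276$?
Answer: $-879406$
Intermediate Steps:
$h{\left(O \right)} = 2 O \left(-1759 + O\right)$
$353210 + h{\left(g \right)} = 353210 + 2 \cdot 1276 \left(-1759 + 1276\right) = 353210 + 2 \cdot 1276 \left(-483\right) = 353210 - 1232616 = -879406$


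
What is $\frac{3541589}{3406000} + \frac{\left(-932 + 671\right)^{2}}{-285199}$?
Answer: $\frac{778037515211}{971387794000} \approx 0.80095$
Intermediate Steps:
$\frac{3541589}{3406000} + \frac{\left(-932 + 671\right)^{2}}{-285199} = 3541589 \cdot \frac{1}{3406000} + \left(-261\right)^{2} \left(- \frac{1}{285199}\right) = \frac{3541589}{3406000} + 68121 \left(- \frac{1}{285199}\right) = \frac{3541589}{3406000} - \frac{68121}{285199} = \frac{778037515211}{971387794000}$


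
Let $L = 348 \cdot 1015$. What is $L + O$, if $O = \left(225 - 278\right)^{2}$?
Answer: $356029$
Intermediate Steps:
$O = 2809$ ($O = \left(-53\right)^{2} = 2809$)
$L = 353220$
$L + O = 353220 + 2809 = 356029$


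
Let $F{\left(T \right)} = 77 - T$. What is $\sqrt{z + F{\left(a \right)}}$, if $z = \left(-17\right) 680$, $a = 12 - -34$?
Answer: $3 i \sqrt{1281} \approx 107.37 i$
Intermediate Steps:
$a = 46$ ($a = 12 + 34 = 46$)
$z = -11560$
$\sqrt{z + F{\left(a \right)}} = \sqrt{-11560 + \left(77 - 46\right)} = \sqrt{-11560 + 31} = \sqrt{-11529} = 3 i \sqrt{1281}$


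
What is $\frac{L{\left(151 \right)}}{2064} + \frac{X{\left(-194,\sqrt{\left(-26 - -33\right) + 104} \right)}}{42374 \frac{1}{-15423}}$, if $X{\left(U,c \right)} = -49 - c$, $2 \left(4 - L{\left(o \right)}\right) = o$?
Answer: $\frac{1556790787}{87459936} + \frac{15423 \sqrt{111}}{42374} \approx 21.635$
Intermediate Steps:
$L{\left(o \right)} = 4 - \frac{o}{2}$
$\frac{L{\left(151 \right)}}{2064} + \frac{X{\left(-194,\sqrt{\left(-26 - -33\right) + 104} \right)}}{42374 \frac{1}{-15423}} = \frac{4 - \frac{151}{2}}{2064} + \frac{-49 - \sqrt{\left(-26 - -33\right) + 104}}{42374 \frac{1}{-15423}} = \left(4 - \frac{151}{2}\right) \frac{1}{2064} + \frac{-49 - \sqrt{\left(-26 + 33\right) + 104}}{42374 \left(- \frac{1}{15423}\right)} = \left(- \frac{143}{2}\right) \frac{1}{2064} + \frac{-49 - \sqrt{7 + 104}}{- \frac{42374}{15423}} = - \frac{143}{4128} + \left(-49 - \sqrt{111}\right) \left(- \frac{15423}{42374}\right) = - \frac{143}{4128} + \left(\frac{755727}{42374} + \frac{15423 \sqrt{111}}{42374}\right) = \frac{1556790787}{87459936} + \frac{15423 \sqrt{111}}{42374}$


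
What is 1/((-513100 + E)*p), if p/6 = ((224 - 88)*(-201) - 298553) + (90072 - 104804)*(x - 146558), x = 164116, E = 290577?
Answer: 1/345787851242610 ≈ 2.8919e-15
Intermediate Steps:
p = -1553942070 (p = 6*(((224 - 88)*(-201) - 298553) + (90072 - 104804)*(164116 - 146558)) = 6*((136*(-201) - 298553) - 14732*17558) = 6*((-27336 - 298553) - 258664456) = 6*(-325889 - 258664456) = 6*(-258990345) = -1553942070)
1/((-513100 + E)*p) = 1/((-513100 + 290577)*(-1553942070)) = -1/1553942070/(-222523) = -1/222523*(-1/1553942070) = 1/345787851242610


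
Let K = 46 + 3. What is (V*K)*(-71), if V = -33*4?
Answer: 459228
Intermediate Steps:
K = 49
V = -132
(V*K)*(-71) = -132*49*(-71) = -6468*(-71) = 459228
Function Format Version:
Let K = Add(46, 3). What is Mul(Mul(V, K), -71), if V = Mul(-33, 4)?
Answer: 459228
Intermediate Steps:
K = 49
V = -132
Mul(Mul(V, K), -71) = Mul(Mul(-132, 49), -71) = Mul(-6468, -71) = 459228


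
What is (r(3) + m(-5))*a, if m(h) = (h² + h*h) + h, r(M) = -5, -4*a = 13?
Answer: -130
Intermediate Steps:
a = -13/4 (a = -¼*13 = -13/4 ≈ -3.2500)
m(h) = h + 2*h² (m(h) = (h² + h²) + h = 2*h² + h = h + 2*h²)
(r(3) + m(-5))*a = (-5 - 5*(1 + 2*(-5)))*(-13/4) = (-5 - 5*(1 - 10))*(-13/4) = (-5 - 5*(-9))*(-13/4) = (-5 + 45)*(-13/4) = 40*(-13/4) = -130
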